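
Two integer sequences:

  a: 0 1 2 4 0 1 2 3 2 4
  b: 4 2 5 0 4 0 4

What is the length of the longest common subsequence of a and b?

Taking 0 (a #1, b #4), then 4 (a #4, b #5), then 0 (a #5, b #6), then 4 (a #10, b #7) gives a common subsequence of length 4. The LCS DP gives dp[10][7] = 4, so this is optimal.

4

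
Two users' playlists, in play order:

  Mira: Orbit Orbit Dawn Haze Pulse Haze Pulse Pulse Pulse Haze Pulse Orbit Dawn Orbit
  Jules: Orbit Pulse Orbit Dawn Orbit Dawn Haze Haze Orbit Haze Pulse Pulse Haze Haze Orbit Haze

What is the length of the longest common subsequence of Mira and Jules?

9

Match Orbit (Mira #1, Jules #3), Orbit (Mira #2, Jules #5), Dawn (Mira #3, Jules #6), Haze (Mira #4, Jules #8), Haze (Mira #6, Jules #10), Pulse (Mira #7, Jules #11), Pulse (Mira #8, Jules #12), Haze (Mira #10, Jules #14), Orbit (Mira #12, Jules #15) — 9 songs in the same relative order in both. The LCS DP gives dp[14][16] = 9, so this is optimal.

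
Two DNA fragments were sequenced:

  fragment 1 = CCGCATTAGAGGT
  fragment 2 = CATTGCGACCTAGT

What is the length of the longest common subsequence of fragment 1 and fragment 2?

8

Taking C [1,1]; then C [2,6]; then G [3,7]; then C [4,10]; then T [7,11]; then A [10,12]; then G [12,13]; then T [13,14] gives a common subsequence of length 8, and the DP table's final entry dp[13][14] is also 8, so no common subsequence is longer.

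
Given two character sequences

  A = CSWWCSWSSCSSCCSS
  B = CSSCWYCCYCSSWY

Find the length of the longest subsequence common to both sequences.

Taking C [1,1]; then S [2,3]; then C [5,4]; then W [7,5]; then C [10,7]; then C [13,8]; then C [14,10]; then S [15,11]; then S [16,12] gives a common subsequence of length 9. Since dp[16][14] = 9, nothing longer is possible.

9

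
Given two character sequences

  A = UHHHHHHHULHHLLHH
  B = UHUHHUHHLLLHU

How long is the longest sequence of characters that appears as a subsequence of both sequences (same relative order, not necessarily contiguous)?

One common subsequence of length 10: U (A #1, B #1), H (A #2, B #2), H (A #3, B #4), H (A #4, B #5), H (A #7, B #7), H (A #8, B #8), L (A #10, B #9), L (A #13, B #10), L (A #14, B #11), H (A #15, B #12). Since dp[16][13] = 10, nothing longer is possible.

10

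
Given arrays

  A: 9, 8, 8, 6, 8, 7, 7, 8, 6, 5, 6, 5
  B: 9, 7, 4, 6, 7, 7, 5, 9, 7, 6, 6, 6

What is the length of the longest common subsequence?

Let dp[i][j] be the LCS length of the first i values of A and the first j values of B. dp[i][j] = dp[i-1][j-1]+1 when the i-th and j-th values match, else max(dp[i-1][j], dp[i][j-1]).
    ·  9  7  4  6  7  7  5  9  7  6  6  6
 ·  0  0  0  0  0  0  0  0  0  0  0  0  0
 9  0  1  1  1  1  1  1  1  1  1  1  1  1
 8  0  1  1  1  1  1  1  1  1  1  1  1  1
 8  0  1  1  1  1  1  1  1  1  1  1  1  1
 6  0  1  1  1  2  2  2  2  2  2  2  2  2
 8  0  1  1  1  2  2  2  2  2  2  2  2  2
 7  0  1  2  2  2  3  3  3  3  3  3  3  3
 7  0  1  2  2  2  3  4  4  4  4  4  4  4
 8  0  1  2  2  2  3  4  4  4  4  4  4  4
 6  0  1  2  2  3  3  4  4  4  4  5  5  5
 5  0  1  2  2  3  3  4  5  5  5  5  5  5
 6  0  1  2  2  3  3  4  5  5  5  6  6  6
 5  0  1  2  2  3  3  4  5  5  5  6  6  6
dp[12][12] = 6. One LCS (by backtracking along matches): 9, 6, 7, 7, 6, 6.

6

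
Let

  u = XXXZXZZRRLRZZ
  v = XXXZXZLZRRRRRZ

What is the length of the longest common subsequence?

11

One common subsequence of length 11: X [1,1], then X [2,2], then X [3,3], then Z [4,4], then X [5,5], then Z [6,6], then Z [7,8], then R [8,11], then R [9,12], then R [11,13], then Z [13,14]. The LCS DP gives dp[13][14] = 11, so this is optimal.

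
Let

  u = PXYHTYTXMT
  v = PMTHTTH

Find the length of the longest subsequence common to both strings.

One common subsequence of length 4: P at u[1]=v[1] → H at u[4]=v[4] → T at u[5]=v[5] → T at u[7]=v[6]. Since dp[10][7] = 4, nothing longer is possible.

4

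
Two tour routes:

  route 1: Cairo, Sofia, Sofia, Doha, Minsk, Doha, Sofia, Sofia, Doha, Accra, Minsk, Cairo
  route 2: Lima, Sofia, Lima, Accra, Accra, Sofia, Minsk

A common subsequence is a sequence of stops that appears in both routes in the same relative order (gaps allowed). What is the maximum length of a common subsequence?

3

Pick Sofia (route 1 #2, route 2 #2), Sofia (route 1 #8, route 2 #6), Minsk (route 1 #11, route 2 #7); all 3 stops appear in both, in order. dp[12][7] = 3 confirms this is the maximum.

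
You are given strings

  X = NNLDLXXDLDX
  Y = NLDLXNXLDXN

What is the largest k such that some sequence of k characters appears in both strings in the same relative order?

9

Taking N (X #2, Y #1); then L (X #3, Y #2); then D (X #4, Y #3); then L (X #5, Y #4); then X (X #6, Y #5); then X (X #7, Y #7); then L (X #9, Y #8); then D (X #10, Y #9); then X (X #11, Y #10) gives a common subsequence of length 9, and the DP table's final entry dp[11][11] is also 9, so no common subsequence is longer.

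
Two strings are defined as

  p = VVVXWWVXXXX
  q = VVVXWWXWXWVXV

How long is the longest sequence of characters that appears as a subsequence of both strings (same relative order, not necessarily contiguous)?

One common subsequence of length 9: V (p #1, q #1) → V (p #2, q #2) → V (p #3, q #3) → X (p #4, q #4) → W (p #5, q #5) → W (p #6, q #6) → X (p #8, q #7) → X (p #9, q #9) → X (p #10, q #12). The LCS DP gives dp[11][13] = 9, so this is optimal.

9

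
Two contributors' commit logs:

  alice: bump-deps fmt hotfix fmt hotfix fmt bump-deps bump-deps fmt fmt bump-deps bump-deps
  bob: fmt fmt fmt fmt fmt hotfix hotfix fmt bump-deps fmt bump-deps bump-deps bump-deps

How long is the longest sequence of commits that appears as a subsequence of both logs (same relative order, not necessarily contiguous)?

8

One common subsequence of length 8: fmt at alice[2]=bob[5], hotfix at alice[3]=bob[6], hotfix at alice[5]=bob[7], fmt at alice[6]=bob[8], bump-deps at alice[7]=bob[9], bump-deps at alice[8]=bob[11], bump-deps at alice[11]=bob[12], bump-deps at alice[12]=bob[13]. The LCS DP gives dp[12][13] = 8, so this is optimal.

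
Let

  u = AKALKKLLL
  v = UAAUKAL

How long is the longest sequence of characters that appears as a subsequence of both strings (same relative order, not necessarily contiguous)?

4

One common subsequence of length 4: A (u #1, v #3), then K (u #2, v #5), then A (u #3, v #6), then L (u #9, v #7), and the DP table's final entry dp[9][7] is also 4, so no common subsequence is longer.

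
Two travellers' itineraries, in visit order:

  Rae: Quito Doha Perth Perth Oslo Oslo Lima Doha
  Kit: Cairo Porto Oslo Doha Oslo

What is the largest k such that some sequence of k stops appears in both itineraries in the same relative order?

Pick Doha (Rae #2, Kit #4), Oslo (Rae #6, Kit #5); all 2 stops appear in both, in order. Since dp[8][5] = 2, nothing longer is possible.

2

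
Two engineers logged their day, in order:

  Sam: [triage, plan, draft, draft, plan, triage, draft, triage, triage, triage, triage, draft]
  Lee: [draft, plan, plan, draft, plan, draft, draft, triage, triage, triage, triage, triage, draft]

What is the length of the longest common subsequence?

9

One common subsequence of length 9: plan (Sam #2, Lee #5), then draft (Sam #3, Lee #6), then draft (Sam #4, Lee #7), then triage (Sam #6, Lee #8), then triage (Sam #8, Lee #9), then triage (Sam #9, Lee #10), then triage (Sam #10, Lee #11), then triage (Sam #11, Lee #12), then draft (Sam #12, Lee #13). dp[12][13] = 9 confirms this is the maximum.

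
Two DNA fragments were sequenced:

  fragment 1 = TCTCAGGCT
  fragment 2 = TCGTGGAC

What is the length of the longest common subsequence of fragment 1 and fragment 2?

Let dp[i][j] be the LCS length of the first i bases of fragment 1 and the first j bases of fragment 2. dp[i][j] = dp[i-1][j-1]+1 when the i-th and j-th bases match, else max(dp[i-1][j], dp[i][j-1]).
    ·  T  C  G  T  G  G  A  C
 ·  0  0  0  0  0  0  0  0  0
 T  0  1  1  1  1  1  1  1  1
 C  0  1  2  2  2  2  2  2  2
 T  0  1  2  2  3  3  3  3  3
 C  0  1  2  2  3  3  3  3  4
 A  0  1  2  2  3  3  3  4  4
 G  0  1  2  3  3  4  4  4  4
 G  0  1  2  3  3  4  5  5  5
 C  0  1  2  3  3  4  5  5  6
 T  0  1  2  3  4  4  5  5  6
dp[9][8] = 6. One LCS (by backtracking along matches): TCTGGC.

6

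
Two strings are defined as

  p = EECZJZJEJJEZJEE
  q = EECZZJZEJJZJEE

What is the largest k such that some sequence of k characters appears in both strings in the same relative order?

Match E at p[1]=q[1] → E at p[2]=q[2] → C at p[3]=q[3] → Z at p[4]=q[5] → J at p[5]=q[6] → Z at p[6]=q[7] → E at p[8]=q[8] → J at p[9]=q[9] → J at p[10]=q[10] → Z at p[12]=q[11] → J at p[13]=q[12] → E at p[14]=q[13] → E at p[15]=q[14] — 13 characters in the same relative order in both. dp[15][14] = 13 confirms this is the maximum.

13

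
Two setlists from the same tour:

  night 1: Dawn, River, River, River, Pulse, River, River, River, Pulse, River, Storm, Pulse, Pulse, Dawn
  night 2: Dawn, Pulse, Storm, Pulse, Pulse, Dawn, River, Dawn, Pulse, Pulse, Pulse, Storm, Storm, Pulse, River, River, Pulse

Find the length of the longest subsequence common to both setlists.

7

One common subsequence of length 7: Dawn at night 1[1]=night 2[6] → River at night 1[2]=night 2[7] → Pulse at night 1[5]=night 2[10] → Pulse at night 1[9]=night 2[11] → Storm at night 1[11]=night 2[13] → Pulse at night 1[12]=night 2[14] → Pulse at night 1[13]=night 2[17], and the DP table's final entry dp[14][17] is also 7, so no common subsequence is longer.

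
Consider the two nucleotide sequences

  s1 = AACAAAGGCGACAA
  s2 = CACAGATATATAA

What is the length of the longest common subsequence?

8

Taking A (s1 #2, s2 #2) → C (s1 #3, s2 #3) → A (s1 #4, s2 #4) → A (s1 #5, s2 #6) → A (s1 #6, s2 #8) → A (s1 #11, s2 #10) → A (s1 #13, s2 #12) → A (s1 #14, s2 #13) gives a common subsequence of length 8. Since dp[14][13] = 8, nothing longer is possible.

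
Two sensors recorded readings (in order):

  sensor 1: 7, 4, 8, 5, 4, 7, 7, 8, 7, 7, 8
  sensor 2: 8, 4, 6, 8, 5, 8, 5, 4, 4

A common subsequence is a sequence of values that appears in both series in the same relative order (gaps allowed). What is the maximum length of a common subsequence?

4

One common subsequence of length 4: 4 (sensor 1 #2, sensor 2 #2), 8 (sensor 1 #3, sensor 2 #6), 5 (sensor 1 #4, sensor 2 #7), 4 (sensor 1 #5, sensor 2 #9). dp[11][9] = 4 confirms this is the maximum.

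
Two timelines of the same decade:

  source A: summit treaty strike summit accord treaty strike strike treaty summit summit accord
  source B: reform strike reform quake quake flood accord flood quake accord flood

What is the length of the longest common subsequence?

One common subsequence of length 3: strike [3,2] → accord [5,7] → accord [12,10]. Since dp[12][11] = 3, nothing longer is possible.

3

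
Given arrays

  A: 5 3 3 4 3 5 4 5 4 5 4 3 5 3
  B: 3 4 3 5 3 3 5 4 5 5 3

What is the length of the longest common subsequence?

Match 3 [3,1], then 4 [4,2], then 3 [5,3], then 5 [6,4], then 5 [8,7], then 4 [9,8], then 5 [10,9], then 5 [13,10], then 3 [14,11] — 9 values in the same relative order in both. Since dp[14][11] = 9, nothing longer is possible.

9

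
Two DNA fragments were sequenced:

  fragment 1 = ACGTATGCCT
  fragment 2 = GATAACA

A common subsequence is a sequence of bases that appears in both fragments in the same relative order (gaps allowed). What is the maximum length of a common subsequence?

4

Let dp[i][j] be the LCS length of the first i bases of fragment 1 and the first j bases of fragment 2. dp[i][j] = dp[i-1][j-1]+1 when the i-th and j-th bases match, else max(dp[i-1][j], dp[i][j-1]).
    ·  G  A  T  A  A  C  A
 ·  0  0  0  0  0  0  0  0
 A  0  0  1  1  1  1  1  1
 C  0  0  1  1  1  1  2  2
 G  0  1  1  1  1  1  2  2
 T  0  1  1  2  2  2  2  2
 A  0  1  2  2  3  3  3  3
 T  0  1  2  3  3  3  3  3
 G  0  1  2  3  3  3  3  3
 C  0  1  2  3  3  3  4  4
 C  0  1  2  3  3  3  4  4
 T  0  1  2  3  3  3  4  4
dp[10][7] = 4. One LCS (by backtracking along matches): ATAC.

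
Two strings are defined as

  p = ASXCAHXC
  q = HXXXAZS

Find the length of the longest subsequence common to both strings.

Match A [1,5] → S [2,7] — 2 characters in the same relative order in both. dp[8][7] = 2 confirms this is the maximum.

2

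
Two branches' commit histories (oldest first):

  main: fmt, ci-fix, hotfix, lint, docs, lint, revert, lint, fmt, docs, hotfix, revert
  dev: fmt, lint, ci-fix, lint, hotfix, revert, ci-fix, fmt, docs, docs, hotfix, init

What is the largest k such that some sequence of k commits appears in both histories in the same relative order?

7

Match fmt at main[1]=dev[1], then ci-fix at main[2]=dev[3], then hotfix at main[3]=dev[5], then revert at main[7]=dev[6], then fmt at main[9]=dev[8], then docs at main[10]=dev[10], then hotfix at main[11]=dev[11] — 7 commits in the same relative order in both. dp[12][12] = 7 confirms this is the maximum.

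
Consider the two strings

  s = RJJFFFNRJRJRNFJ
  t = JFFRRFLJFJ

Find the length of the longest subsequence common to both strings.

Let dp[i][j] be the LCS length of the first i characters of s and the first j characters of t. dp[i][j] = dp[i-1][j-1]+1 when the i-th and j-th characters match, else max(dp[i-1][j], dp[i][j-1]).
    ·  J  F  F  R  R  F  L  J  F  J
 ·  0  0  0  0  0  0  0  0  0  0  0
 R  0  0  0  0  1  1  1  1  1  1  1
 J  0  1  1  1  1  1  1  1  2  2  2
 J  0  1  1  1  1  1  1  1  2  2  3
 F  0  1  2  2  2  2  2  2  2  3  3
 F  0  1  2  3  3  3  3  3  3  3  3
 F  0  1  2  3  3  3  4  4  4  4  4
 N  0  1  2  3  3  3  4  4  4  4  4
 R  0  1  2  3  4  4  4  4  4  4  4
 J  0  1  2  3  4  4  4  4  5  5  5
 R  0  1  2  3  4  5  5  5  5  5  5
 J  0  1  2  3  4  5  5  5  6  6  6
 R  0  1  2  3  4  5  5  5  6  6  6
 N  0  1  2  3  4  5  5  5  6  6  6
 F  0  1  2  3  4  5  6  6  6  7  7
 J  0  1  2  3  4  5  6  6  7  7  8
dp[15][10] = 8. One LCS (by backtracking along matches): JFFRRJFJ.

8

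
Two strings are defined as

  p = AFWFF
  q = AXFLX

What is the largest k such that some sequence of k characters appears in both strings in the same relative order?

2

Match A [1,1] → F [2,3] — 2 characters in the same relative order in both. dp[5][5] = 2 confirms this is the maximum.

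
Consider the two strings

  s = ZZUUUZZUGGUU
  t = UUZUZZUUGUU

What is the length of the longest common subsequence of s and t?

Pick U (s #3, t #1), U (s #4, t #2), U (s #5, t #4), Z (s #6, t #5), Z (s #7, t #6), U (s #8, t #8), G (s #10, t #9), U (s #11, t #10), U (s #12, t #11); all 9 characters appear in both, in order. Since dp[12][11] = 9, nothing longer is possible.

9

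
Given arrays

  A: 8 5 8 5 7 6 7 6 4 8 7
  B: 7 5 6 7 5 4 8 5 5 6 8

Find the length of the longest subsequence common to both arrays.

One common subsequence of length 5: 8 [1,7], then 5 [2,8], then 5 [4,9], then 6 [8,10], then 8 [10,11]. Since dp[11][11] = 5, nothing longer is possible.

5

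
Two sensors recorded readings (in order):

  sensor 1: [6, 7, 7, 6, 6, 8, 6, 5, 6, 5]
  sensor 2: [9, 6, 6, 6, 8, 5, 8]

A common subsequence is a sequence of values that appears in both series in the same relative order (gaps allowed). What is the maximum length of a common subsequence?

Let dp[i][j] be the LCS length of the first i values of sensor 1 and the first j values of sensor 2. dp[i][j] = dp[i-1][j-1]+1 when the i-th and j-th values match, else max(dp[i-1][j], dp[i][j-1]).
    ·  9  6  6  6  8  5  8
 ·  0  0  0  0  0  0  0  0
 6  0  0  1  1  1  1  1  1
 7  0  0  1  1  1  1  1  1
 7  0  0  1  1  1  1  1  1
 6  0  0  1  2  2  2  2  2
 6  0  0  1  2  3  3  3  3
 8  0  0  1  2  3  4  4  4
 6  0  0  1  2  3  4  4  4
 5  0  0  1  2  3  4  5  5
 6  0  0  1  2  3  4  5  5
 5  0  0  1  2  3  4  5  5
dp[10][7] = 5. One LCS (by backtracking along matches): 6, 6, 6, 8, 5.

5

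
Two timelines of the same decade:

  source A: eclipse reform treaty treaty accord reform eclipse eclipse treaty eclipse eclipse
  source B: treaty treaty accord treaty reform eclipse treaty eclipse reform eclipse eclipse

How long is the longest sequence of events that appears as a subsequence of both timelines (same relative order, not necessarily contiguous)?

8

Pick treaty (source A #3, source B #1) → treaty (source A #4, source B #2) → accord (source A #5, source B #3) → reform (source A #6, source B #5) → eclipse (source A #7, source B #6) → eclipse (source A #8, source B #8) → eclipse (source A #10, source B #10) → eclipse (source A #11, source B #11); all 8 events appear in both, in order. Since dp[11][11] = 8, nothing longer is possible.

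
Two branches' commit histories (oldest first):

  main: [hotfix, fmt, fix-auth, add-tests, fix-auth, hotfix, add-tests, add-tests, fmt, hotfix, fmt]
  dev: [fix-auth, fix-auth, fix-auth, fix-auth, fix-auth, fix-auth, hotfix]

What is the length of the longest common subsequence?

3

One common subsequence of length 3: fix-auth at main[3]=dev[5]; then fix-auth at main[5]=dev[6]; then hotfix at main[10]=dev[7]. dp[11][7] = 3 confirms this is the maximum.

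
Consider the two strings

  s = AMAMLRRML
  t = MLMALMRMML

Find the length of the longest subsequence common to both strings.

6

Pick M at s[2]=t[3] → A at s[3]=t[4] → M at s[4]=t[6] → R at s[6]=t[7] → M at s[8]=t[9] → L at s[9]=t[10]; all 6 characters appear in both, in order. dp[9][10] = 6 confirms this is the maximum.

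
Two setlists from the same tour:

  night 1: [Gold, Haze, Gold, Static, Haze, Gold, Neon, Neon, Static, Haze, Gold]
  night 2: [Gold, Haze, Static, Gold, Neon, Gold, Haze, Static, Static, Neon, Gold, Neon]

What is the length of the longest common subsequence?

Match Gold at night 1[1]=night 2[1], then Haze at night 1[2]=night 2[2], then Static at night 1[4]=night 2[3], then Gold at night 1[6]=night 2[4], then Neon at night 1[7]=night 2[5], then Neon at night 1[8]=night 2[10], then Gold at night 1[11]=night 2[11] — 7 songs in the same relative order in both, and the DP table's final entry dp[11][12] is also 7, so no common subsequence is longer.

7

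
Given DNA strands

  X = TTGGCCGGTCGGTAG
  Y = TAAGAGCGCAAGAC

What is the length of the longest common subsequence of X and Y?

8

Pick T at X[1]=Y[1], then G at X[3]=Y[4], then G at X[4]=Y[6], then C at X[6]=Y[7], then G at X[8]=Y[8], then C at X[10]=Y[9], then G at X[12]=Y[12], then A at X[14]=Y[13]; all 8 bases appear in both, in order. The LCS DP gives dp[15][14] = 8, so this is optimal.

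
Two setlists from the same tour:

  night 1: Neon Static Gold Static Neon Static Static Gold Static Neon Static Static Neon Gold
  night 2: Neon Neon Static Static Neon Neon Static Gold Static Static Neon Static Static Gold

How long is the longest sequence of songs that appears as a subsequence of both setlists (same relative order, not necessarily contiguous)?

Match Neon at night 1[1]=night 2[2] → Static at night 1[2]=night 2[3] → Static at night 1[4]=night 2[4] → Neon at night 1[5]=night 2[6] → Static at night 1[6]=night 2[7] → Static at night 1[7]=night 2[9] → Static at night 1[9]=night 2[10] → Neon at night 1[10]=night 2[11] → Static at night 1[11]=night 2[12] → Static at night 1[12]=night 2[13] → Gold at night 1[14]=night 2[14] — 11 songs in the same relative order in both. Since dp[14][14] = 11, nothing longer is possible.

11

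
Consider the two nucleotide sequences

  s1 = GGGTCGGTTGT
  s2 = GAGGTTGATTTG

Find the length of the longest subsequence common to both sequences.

8

Pick G [1,1]; then G [2,3]; then G [3,4]; then T [4,6]; then G [6,7]; then T [8,10]; then T [9,11]; then G [10,12]; all 8 bases appear in both, in order. The LCS DP gives dp[11][12] = 8, so this is optimal.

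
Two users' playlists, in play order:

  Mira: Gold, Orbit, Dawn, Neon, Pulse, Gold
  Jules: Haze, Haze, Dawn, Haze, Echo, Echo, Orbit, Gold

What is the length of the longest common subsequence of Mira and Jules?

2

Pick Orbit (Mira #2, Jules #7); then Gold (Mira #6, Jules #8); all 2 songs appear in both, in order, and the DP table's final entry dp[6][8] is also 2, so no common subsequence is longer.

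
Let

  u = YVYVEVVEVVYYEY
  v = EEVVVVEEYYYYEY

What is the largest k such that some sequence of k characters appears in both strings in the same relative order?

9

One common subsequence of length 9: V (u #2, v #3), V (u #4, v #4), V (u #6, v #5), V (u #7, v #6), E (u #8, v #8), Y (u #11, v #11), Y (u #12, v #12), E (u #13, v #13), Y (u #14, v #14). The LCS DP gives dp[14][14] = 9, so this is optimal.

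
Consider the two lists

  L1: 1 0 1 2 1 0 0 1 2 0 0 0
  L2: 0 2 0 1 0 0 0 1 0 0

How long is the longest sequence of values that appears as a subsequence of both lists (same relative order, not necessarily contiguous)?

Pick 0 at L1[2]=L2[1], 2 at L1[4]=L2[2], 1 at L1[5]=L2[4], 0 at L1[6]=L2[6], 0 at L1[7]=L2[7], 1 at L1[8]=L2[8], 0 at L1[11]=L2[9], 0 at L1[12]=L2[10]; all 8 values appear in both, in order, and the DP table's final entry dp[12][10] is also 8, so no common subsequence is longer.

8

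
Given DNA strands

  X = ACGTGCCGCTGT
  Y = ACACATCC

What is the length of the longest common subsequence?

Taking A at X[1]=Y[3], C at X[2]=Y[4], T at X[4]=Y[6], C at X[7]=Y[7], C at X[9]=Y[8] gives a common subsequence of length 5. dp[12][8] = 5 confirms this is the maximum.

5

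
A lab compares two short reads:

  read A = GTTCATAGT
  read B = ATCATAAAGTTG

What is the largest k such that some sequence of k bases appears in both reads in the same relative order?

One common subsequence of length 7: T at read A[3]=read B[2]; then C at read A[4]=read B[3]; then A at read A[5]=read B[4]; then T at read A[6]=read B[5]; then A at read A[7]=read B[8]; then G at read A[8]=read B[9]; then T at read A[9]=read B[11]. The LCS DP gives dp[9][12] = 7, so this is optimal.

7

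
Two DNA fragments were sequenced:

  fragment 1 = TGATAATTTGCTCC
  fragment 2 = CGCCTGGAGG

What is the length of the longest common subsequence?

Match T at fragment 1[1]=fragment 2[5], G at fragment 1[2]=fragment 2[7], A at fragment 1[3]=fragment 2[8], G at fragment 1[10]=fragment 2[10] — 4 bases in the same relative order in both. The LCS DP gives dp[14][10] = 4, so this is optimal.

4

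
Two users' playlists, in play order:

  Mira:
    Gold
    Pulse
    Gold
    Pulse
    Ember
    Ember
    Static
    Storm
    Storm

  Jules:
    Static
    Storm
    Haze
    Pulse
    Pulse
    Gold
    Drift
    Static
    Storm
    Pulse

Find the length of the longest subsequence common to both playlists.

Match Pulse at Mira[2]=Jules[5]; then Gold at Mira[3]=Jules[6]; then Static at Mira[7]=Jules[8]; then Storm at Mira[8]=Jules[9] — 4 songs in the same relative order in both. Since dp[9][10] = 4, nothing longer is possible.

4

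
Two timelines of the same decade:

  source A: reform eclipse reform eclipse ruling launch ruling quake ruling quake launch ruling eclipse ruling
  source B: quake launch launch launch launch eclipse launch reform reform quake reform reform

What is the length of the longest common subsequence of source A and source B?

3

Pick reform (source A #1, source B #8), then reform (source A #3, source B #9), then quake (source A #8, source B #10); all 3 events appear in both, in order. The LCS DP gives dp[14][12] = 3, so this is optimal.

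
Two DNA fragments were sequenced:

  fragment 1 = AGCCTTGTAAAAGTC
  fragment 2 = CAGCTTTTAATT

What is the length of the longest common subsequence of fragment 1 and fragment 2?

Match A [1,2]; then G [2,3]; then C [3,4]; then T [5,6]; then T [6,7]; then T [8,8]; then A [9,9]; then A [10,10]; then T [14,12] — 9 bases in the same relative order in both, and the DP table's final entry dp[15][12] is also 9, so no common subsequence is longer.

9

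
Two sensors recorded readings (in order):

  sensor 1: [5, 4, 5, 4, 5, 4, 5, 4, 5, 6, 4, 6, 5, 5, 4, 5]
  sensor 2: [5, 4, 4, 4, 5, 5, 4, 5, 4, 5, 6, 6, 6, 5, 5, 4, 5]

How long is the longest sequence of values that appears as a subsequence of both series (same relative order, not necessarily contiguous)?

14

Pick 5 [1,1], then 4 [2,4], then 5 [3,5], then 5 [5,6], then 4 [6,7], then 5 [7,8], then 4 [8,9], then 5 [9,10], then 6 [10,12], then 6 [12,13], then 5 [13,14], then 5 [14,15], then 4 [15,16], then 5 [16,17]; all 14 values appear in both, in order. The LCS DP gives dp[16][17] = 14, so this is optimal.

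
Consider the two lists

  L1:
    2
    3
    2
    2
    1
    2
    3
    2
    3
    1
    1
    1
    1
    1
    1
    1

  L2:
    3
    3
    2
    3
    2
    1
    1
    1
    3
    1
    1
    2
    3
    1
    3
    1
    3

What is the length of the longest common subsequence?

One common subsequence of length 11: 3 (L1 #2, L2 #2); then 2 (L1 #6, L2 #3); then 3 (L1 #7, L2 #4); then 2 (L1 #8, L2 #5); then 1 (L1 #10, L2 #6); then 1 (L1 #11, L2 #7); then 1 (L1 #12, L2 #8); then 1 (L1 #13, L2 #10); then 1 (L1 #14, L2 #11); then 1 (L1 #15, L2 #14); then 1 (L1 #16, L2 #16), and the DP table's final entry dp[16][17] is also 11, so no common subsequence is longer.

11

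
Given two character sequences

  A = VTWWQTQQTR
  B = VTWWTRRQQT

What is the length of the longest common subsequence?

Match V [1,1] → T [2,2] → W [3,3] → W [4,4] → T [6,5] → Q [7,8] → Q [8,9] → T [9,10] — 8 characters in the same relative order in both, and the DP table's final entry dp[10][10] is also 8, so no common subsequence is longer.

8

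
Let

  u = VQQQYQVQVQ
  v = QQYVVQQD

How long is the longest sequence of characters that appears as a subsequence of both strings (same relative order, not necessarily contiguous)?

6

Let dp[i][j] be the LCS length of the first i characters of u and the first j characters of v. dp[i][j] = dp[i-1][j-1]+1 when the i-th and j-th characters match, else max(dp[i-1][j], dp[i][j-1]).
    ·  Q  Q  Y  V  V  Q  Q  D
 ·  0  0  0  0  0  0  0  0  0
 V  0  0  0  0  1  1  1  1  1
 Q  0  1  1  1  1  1  2  2  2
 Q  0  1  2  2  2  2  2  3  3
 Q  0  1  2  2  2  2  3  3  3
 Y  0  1  2  3  3  3  3  3  3
 Q  0  1  2  3  3  3  4  4  4
 V  0  1  2  3  4  4  4  4  4
 Q  0  1  2  3  4  4  5  5  5
 V  0  1  2  3  4  5  5  5  5
 Q  0  1  2  3  4  5  6  6  6
dp[10][8] = 6. One LCS (by backtracking along matches): QQYVQQ.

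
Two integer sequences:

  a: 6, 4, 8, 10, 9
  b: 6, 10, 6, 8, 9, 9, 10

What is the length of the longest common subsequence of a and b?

3

Let dp[i][j] be the LCS length of the first i values of a and the first j values of b. dp[i][j] = dp[i-1][j-1]+1 when the i-th and j-th values match, else max(dp[i-1][j], dp[i][j-1]).
    ·  6 10  6  8  9  9 10
 ·  0  0  0  0  0  0  0  0
 6  0  1  1  1  1  1  1  1
 4  0  1  1  1  1  1  1  1
 8  0  1  1  1  2  2  2  2
10  0  1  2  2  2  2  2  3
 9  0  1  2  2  2  3  3  3
dp[5][7] = 3. One LCS (by backtracking along matches): 6, 8, 10.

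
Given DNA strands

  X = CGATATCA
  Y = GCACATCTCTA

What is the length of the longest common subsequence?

6

Let dp[i][j] be the LCS length of the first i bases of X and the first j bases of Y. dp[i][j] = dp[i-1][j-1]+1 when the i-th and j-th bases match, else max(dp[i-1][j], dp[i][j-1]).
    ·  G  C  A  C  A  T  C  T  C  T  A
 ·  0  0  0  0  0  0  0  0  0  0  0  0
 C  0  0  1  1  1  1  1  1  1  1  1  1
 G  0  1  1  1  1  1  1  1  1  1  1  1
 A  0  1  1  2  2  2  2  2  2  2  2  2
 T  0  1  1  2  2  2  3  3  3  3  3  3
 A  0  1  1  2  2  3  3  3  3  3  3  4
 T  0  1  1  2  2  3  4  4  4  4  4  4
 C  0  1  2  2  3  3  4  5  5  5  5  5
 A  0  1  2  3  3  4  4  5  5  5  5  6
dp[8][11] = 6. One LCS (by backtracking along matches): CATTCA.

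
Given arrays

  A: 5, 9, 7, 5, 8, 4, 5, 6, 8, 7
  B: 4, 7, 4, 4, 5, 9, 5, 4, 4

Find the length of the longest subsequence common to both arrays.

4

Match 5 [1,5], 9 [2,6], 5 [4,7], 4 [6,9] — 4 values in the same relative order in both. The LCS DP gives dp[10][9] = 4, so this is optimal.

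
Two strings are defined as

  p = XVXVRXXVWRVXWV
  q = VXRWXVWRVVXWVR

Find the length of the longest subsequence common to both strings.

One common subsequence of length 11: V [2,1], X [3,2], R [5,3], X [7,5], V [8,6], W [9,7], R [10,8], V [11,10], X [12,11], W [13,12], V [14,13], and the DP table's final entry dp[14][14] is also 11, so no common subsequence is longer.

11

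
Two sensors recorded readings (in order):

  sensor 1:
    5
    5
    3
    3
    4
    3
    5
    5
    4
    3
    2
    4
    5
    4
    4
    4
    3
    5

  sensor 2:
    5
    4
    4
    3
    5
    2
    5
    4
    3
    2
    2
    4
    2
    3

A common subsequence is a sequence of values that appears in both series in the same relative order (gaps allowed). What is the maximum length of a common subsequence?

Taking 5 at sensor 1[1]=sensor 2[1], then 4 at sensor 1[5]=sensor 2[3], then 3 at sensor 1[6]=sensor 2[4], then 5 at sensor 1[7]=sensor 2[5], then 5 at sensor 1[8]=sensor 2[7], then 4 at sensor 1[9]=sensor 2[8], then 3 at sensor 1[10]=sensor 2[9], then 2 at sensor 1[11]=sensor 2[11], then 4 at sensor 1[12]=sensor 2[12], then 3 at sensor 1[17]=sensor 2[14] gives a common subsequence of length 10. The LCS DP gives dp[18][14] = 10, so this is optimal.

10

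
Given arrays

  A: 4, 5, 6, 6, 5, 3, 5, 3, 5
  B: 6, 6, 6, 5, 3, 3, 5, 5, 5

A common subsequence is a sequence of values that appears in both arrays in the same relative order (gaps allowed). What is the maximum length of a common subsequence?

6

Let dp[i][j] be the LCS length of the first i values of A and the first j values of B. dp[i][j] = dp[i-1][j-1]+1 when the i-th and j-th values match, else max(dp[i-1][j], dp[i][j-1]).
    ·  6  6  6  5  3  3  5  5  5
 ·  0  0  0  0  0  0  0  0  0  0
 4  0  0  0  0  0  0  0  0  0  0
 5  0  0  0  0  1  1  1  1  1  1
 6  0  1  1  1  1  1  1  1  1  1
 6  0  1  2  2  2  2  2  2  2  2
 5  0  1  2  2  3  3  3  3  3  3
 3  0  1  2  2  3  4  4  4  4  4
 5  0  1  2  2  3  4  4  5  5  5
 3  0  1  2  2  3  4  5  5  5  5
 5  0  1  2  2  3  4  5  6  6  6
dp[9][9] = 6. One LCS (by backtracking along matches): 6, 6, 5, 3, 5, 5.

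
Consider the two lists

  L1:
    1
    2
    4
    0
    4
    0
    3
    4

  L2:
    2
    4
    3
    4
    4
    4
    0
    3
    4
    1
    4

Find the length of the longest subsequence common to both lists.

Pick 2 at L1[2]=L2[1], then 4 at L1[3]=L2[5], then 4 at L1[5]=L2[6], then 0 at L1[6]=L2[7], then 3 at L1[7]=L2[8], then 4 at L1[8]=L2[11]; all 6 values appear in both, in order. dp[8][11] = 6 confirms this is the maximum.

6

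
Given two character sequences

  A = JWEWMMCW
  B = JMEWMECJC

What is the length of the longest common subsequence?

5

Let dp[i][j] be the LCS length of the first i characters of A and the first j characters of B. dp[i][j] = dp[i-1][j-1]+1 when the i-th and j-th characters match, else max(dp[i-1][j], dp[i][j-1]).
    ·  J  M  E  W  M  E  C  J  C
 ·  0  0  0  0  0  0  0  0  0  0
 J  0  1  1  1  1  1  1  1  1  1
 W  0  1  1  1  2  2  2  2  2  2
 E  0  1  1  2  2  2  3  3  3  3
 W  0  1  1  2  3  3  3  3  3  3
 M  0  1  2  2  3  4  4  4  4  4
 M  0  1  2  2  3  4  4  4  4  4
 C  0  1  2  2  3  4  4  5  5  5
 W  0  1  2  2  3  4  4  5  5  5
dp[8][9] = 5. One LCS (by backtracking along matches): JEWMC.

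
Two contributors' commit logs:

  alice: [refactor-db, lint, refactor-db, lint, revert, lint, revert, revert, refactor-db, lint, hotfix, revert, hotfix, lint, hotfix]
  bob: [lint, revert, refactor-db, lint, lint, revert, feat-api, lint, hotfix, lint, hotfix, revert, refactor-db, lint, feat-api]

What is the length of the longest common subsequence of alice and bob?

Pick refactor-db (alice #1, bob #3) → lint (alice #2, bob #4) → lint (alice #4, bob #5) → revert (alice #5, bob #6) → lint (alice #6, bob #8) → lint (alice #10, bob #10) → hotfix (alice #11, bob #11) → revert (alice #12, bob #12) → lint (alice #14, bob #14); all 9 commits appear in both, in order, and the DP table's final entry dp[15][15] is also 9, so no common subsequence is longer.

9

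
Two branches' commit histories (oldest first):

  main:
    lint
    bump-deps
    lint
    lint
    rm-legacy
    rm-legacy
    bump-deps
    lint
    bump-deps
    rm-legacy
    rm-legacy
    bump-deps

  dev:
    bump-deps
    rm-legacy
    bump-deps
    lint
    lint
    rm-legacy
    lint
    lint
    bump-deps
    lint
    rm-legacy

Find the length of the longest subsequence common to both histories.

One common subsequence of length 7: bump-deps [2,3]; then lint [3,4]; then lint [4,5]; then rm-legacy [5,6]; then bump-deps [7,9]; then lint [8,10]; then rm-legacy [11,11], and the DP table's final entry dp[12][11] is also 7, so no common subsequence is longer.

7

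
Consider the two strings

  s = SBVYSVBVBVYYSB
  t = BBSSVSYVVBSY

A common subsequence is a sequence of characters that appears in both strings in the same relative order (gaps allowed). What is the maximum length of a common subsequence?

7

Taking S (s #1, t #4) → V (s #3, t #5) → Y (s #4, t #7) → V (s #6, t #8) → V (s #8, t #9) → B (s #9, t #10) → Y (s #12, t #12) gives a common subsequence of length 7. Since dp[14][12] = 7, nothing longer is possible.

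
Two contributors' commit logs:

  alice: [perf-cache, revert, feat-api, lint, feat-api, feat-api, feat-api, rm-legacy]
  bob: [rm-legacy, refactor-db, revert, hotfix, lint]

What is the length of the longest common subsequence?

2

Pick revert [2,3], then lint [4,5]; all 2 commits appear in both, in order. dp[8][5] = 2 confirms this is the maximum.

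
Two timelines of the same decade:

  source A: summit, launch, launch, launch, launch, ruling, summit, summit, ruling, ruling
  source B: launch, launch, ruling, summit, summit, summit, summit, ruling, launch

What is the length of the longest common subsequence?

6

One common subsequence of length 6: launch [4,1], launch [5,2], ruling [6,3], summit [7,6], summit [8,7], ruling [9,8], and the DP table's final entry dp[10][9] is also 6, so no common subsequence is longer.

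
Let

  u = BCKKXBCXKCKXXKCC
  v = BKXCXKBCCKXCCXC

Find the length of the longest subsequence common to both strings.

11

Match B [1,1], then K [4,2], then X [5,3], then C [7,4], then X [8,5], then K [9,6], then C [10,9], then K [11,10], then X [12,11], then X [13,14], then C [16,15] — 11 characters in the same relative order in both. The LCS DP gives dp[16][15] = 11, so this is optimal.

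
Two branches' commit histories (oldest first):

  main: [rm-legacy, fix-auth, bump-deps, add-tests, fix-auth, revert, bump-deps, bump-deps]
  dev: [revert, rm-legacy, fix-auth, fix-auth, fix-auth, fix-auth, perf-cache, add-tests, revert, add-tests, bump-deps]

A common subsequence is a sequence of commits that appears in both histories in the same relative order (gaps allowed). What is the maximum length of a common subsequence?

5

Taking rm-legacy at main[1]=dev[2], fix-auth at main[2]=dev[6], add-tests at main[4]=dev[8], revert at main[6]=dev[9], bump-deps at main[8]=dev[11] gives a common subsequence of length 5. The LCS DP gives dp[8][11] = 5, so this is optimal.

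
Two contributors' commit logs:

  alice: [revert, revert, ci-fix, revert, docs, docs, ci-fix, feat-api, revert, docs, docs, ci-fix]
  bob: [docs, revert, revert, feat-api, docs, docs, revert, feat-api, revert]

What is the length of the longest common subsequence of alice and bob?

6

One common subsequence of length 6: revert (alice #1, bob #2), then revert (alice #2, bob #3), then docs (alice #5, bob #5), then docs (alice #6, bob #6), then feat-api (alice #8, bob #8), then revert (alice #9, bob #9). The LCS DP gives dp[12][9] = 6, so this is optimal.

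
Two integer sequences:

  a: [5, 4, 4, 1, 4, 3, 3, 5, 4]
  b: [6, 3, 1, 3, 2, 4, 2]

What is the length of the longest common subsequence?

3

Match 1 (a #4, b #3); then 3 (a #6, b #4); then 4 (a #9, b #6) — 3 values in the same relative order in both. Since dp[9][7] = 3, nothing longer is possible.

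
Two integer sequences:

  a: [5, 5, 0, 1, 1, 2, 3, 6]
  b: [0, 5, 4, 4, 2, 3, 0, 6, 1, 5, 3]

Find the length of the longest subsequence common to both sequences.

4

Match 5 at a[1]=b[2], then 0 at a[3]=b[7], then 1 at a[4]=b[9], then 3 at a[7]=b[11] — 4 values in the same relative order in both. The LCS DP gives dp[8][11] = 4, so this is optimal.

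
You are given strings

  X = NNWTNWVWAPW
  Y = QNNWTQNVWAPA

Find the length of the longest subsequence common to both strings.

9

Match N at X[1]=Y[2]; then N at X[2]=Y[3]; then W at X[3]=Y[4]; then T at X[4]=Y[5]; then N at X[5]=Y[7]; then V at X[7]=Y[8]; then W at X[8]=Y[9]; then A at X[9]=Y[10]; then P at X[10]=Y[11] — 9 characters in the same relative order in both. Since dp[11][12] = 9, nothing longer is possible.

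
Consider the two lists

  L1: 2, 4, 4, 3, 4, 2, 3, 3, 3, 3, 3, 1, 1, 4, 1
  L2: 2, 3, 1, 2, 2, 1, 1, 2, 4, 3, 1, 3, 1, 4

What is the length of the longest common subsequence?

7

Taking 2 (L1 #1, L2 #1); then 3 (L1 #4, L2 #2); then 4 (L1 #5, L2 #9); then 3 (L1 #7, L2 #10); then 3 (L1 #11, L2 #12); then 1 (L1 #13, L2 #13); then 4 (L1 #14, L2 #14) gives a common subsequence of length 7. dp[15][14] = 7 confirms this is the maximum.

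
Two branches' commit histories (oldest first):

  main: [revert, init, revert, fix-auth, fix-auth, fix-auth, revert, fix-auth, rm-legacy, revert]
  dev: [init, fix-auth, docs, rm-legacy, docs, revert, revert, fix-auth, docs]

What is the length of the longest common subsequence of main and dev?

4

Taking init (main #2, dev #1) → revert (main #3, dev #6) → revert (main #7, dev #7) → fix-auth (main #8, dev #8) gives a common subsequence of length 4. The LCS DP gives dp[10][9] = 4, so this is optimal.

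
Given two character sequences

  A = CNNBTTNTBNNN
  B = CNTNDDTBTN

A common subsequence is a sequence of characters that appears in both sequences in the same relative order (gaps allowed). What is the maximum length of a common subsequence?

7

Pick C at A[1]=B[1]; then N at A[3]=B[2]; then T at A[6]=B[3]; then N at A[7]=B[4]; then T at A[8]=B[7]; then B at A[9]=B[8]; then N at A[12]=B[10]; all 7 characters appear in both, in order, and the DP table's final entry dp[12][10] is also 7, so no common subsequence is longer.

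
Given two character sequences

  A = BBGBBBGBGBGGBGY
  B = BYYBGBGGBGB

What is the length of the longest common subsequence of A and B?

9

Pick B [1,1] → B [2,4] → G [3,5] → B [6,6] → G [7,7] → G [9,8] → B [10,9] → G [12,10] → B [13,11]; all 9 characters appear in both, in order. Since dp[15][11] = 9, nothing longer is possible.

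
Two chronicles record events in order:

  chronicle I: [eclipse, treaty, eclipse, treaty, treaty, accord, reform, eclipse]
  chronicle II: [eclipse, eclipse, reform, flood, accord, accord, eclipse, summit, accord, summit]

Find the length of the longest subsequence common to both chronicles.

Pick eclipse (chronicle I #1, chronicle II #1), eclipse (chronicle I #3, chronicle II #2), accord (chronicle I #6, chronicle II #6), eclipse (chronicle I #8, chronicle II #7); all 4 events appear in both, in order. The LCS DP gives dp[8][10] = 4, so this is optimal.

4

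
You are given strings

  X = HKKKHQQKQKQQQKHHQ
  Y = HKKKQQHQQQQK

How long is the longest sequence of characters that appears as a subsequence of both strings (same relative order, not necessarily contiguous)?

11

One common subsequence of length 11: H (X #1, Y #1); then K (X #2, Y #2); then K (X #3, Y #3); then K (X #4, Y #4); then Q (X #6, Y #5); then Q (X #7, Y #6); then Q (X #9, Y #8); then Q (X #11, Y #9); then Q (X #12, Y #10); then Q (X #13, Y #11); then K (X #14, Y #12). The LCS DP gives dp[17][12] = 11, so this is optimal.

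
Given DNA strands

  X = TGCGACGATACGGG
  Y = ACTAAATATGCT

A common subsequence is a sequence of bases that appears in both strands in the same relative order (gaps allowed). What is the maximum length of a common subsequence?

6

One common subsequence of length 6: T [1,3] → A [5,5] → A [8,6] → T [9,7] → A [10,8] → C [11,11], and the DP table's final entry dp[14][12] is also 6, so no common subsequence is longer.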